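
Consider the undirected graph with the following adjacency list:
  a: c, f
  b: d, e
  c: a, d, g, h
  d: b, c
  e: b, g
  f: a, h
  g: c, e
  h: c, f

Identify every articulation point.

Removing c increases the component count from 1 to 2, so c is a cut vertex.
By contrast removing f leaves 1 component; it is not a cut vertex. No other vertex is a cut vertex either.

c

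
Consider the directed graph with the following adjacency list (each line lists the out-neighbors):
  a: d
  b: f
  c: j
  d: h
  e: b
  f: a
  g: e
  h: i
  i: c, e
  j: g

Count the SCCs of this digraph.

{a, b, c, d, e, f, g, h, i, j} are all mutually reachable — one SCC of size 10.
That gives 1 strongly connected component.

1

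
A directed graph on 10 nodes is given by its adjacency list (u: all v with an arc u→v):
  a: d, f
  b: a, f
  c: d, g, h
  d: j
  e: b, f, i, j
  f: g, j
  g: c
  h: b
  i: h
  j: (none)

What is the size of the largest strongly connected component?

6

{a, b, c, f, g, h} are all mutually reachable — one SCC of size 6.
{i} is an SCC by itself.
{e} is an SCC by itself.
{j} is an SCC by itself.
{d} is an SCC by itself.
The largest has 6 vertices.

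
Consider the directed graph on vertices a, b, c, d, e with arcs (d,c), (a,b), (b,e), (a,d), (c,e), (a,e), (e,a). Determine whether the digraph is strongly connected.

From c we can reach every vertex (a, b, c, d, e), and every vertex can reach c (a, b, c, d, e). So the whole graph is one strongly connected component.

Yes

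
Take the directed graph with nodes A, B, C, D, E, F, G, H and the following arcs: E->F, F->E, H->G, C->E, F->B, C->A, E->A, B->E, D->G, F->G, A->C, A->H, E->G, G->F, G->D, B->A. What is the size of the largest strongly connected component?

{A, B, C, D, E, F, G, H} are all mutually reachable — one SCC of size 8.
The largest has 8 vertices.

8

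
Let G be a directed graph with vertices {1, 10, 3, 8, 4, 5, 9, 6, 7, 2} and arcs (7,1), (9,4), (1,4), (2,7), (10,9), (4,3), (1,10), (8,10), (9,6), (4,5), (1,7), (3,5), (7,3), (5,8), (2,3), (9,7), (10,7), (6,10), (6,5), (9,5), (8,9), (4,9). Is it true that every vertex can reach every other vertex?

There is no directed path from 10 to 2, so the graph is not strongly connected.

No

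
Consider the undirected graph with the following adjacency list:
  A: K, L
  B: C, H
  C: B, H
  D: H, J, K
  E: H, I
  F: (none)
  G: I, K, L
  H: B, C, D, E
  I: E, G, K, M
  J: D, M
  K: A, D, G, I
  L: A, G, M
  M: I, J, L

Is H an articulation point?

Yes

Deleting H raises the number of components from 2 to 3, so H is a cut vertex.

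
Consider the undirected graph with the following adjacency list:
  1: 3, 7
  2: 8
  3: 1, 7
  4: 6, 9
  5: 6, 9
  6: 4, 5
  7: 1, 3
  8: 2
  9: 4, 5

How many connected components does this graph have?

3

Starting from 2 we can reach 2, 8. That is one component of size 2.
Starting from 1 we can reach 1, 3, 7. That is one component of size 3.
Starting from 4 we can reach 4, 5, 6, 9. That is one component of size 4.
Total: 3 components.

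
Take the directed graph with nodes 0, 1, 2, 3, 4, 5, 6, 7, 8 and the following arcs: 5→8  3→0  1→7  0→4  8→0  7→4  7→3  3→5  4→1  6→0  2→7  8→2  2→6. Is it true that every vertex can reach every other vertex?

From 5 we can reach every vertex (0, 1, 2, 3, 4, 5, 6, 7, 8), and every vertex can reach 5 (0, 1, 2, 3, 4, 5, 6, 7, 8). So the whole graph is one strongly connected component.

Yes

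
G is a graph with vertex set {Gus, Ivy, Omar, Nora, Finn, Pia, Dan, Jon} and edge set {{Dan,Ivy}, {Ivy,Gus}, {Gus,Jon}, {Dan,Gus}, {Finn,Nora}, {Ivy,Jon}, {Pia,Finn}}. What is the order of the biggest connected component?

Omar is isolated — a component by itself.
Starting from Pia we can reach Pia, Finn, Nora. That is one component of size 3.
Starting from Dan we can reach Dan, Gus, Ivy, Jon. That is one component of size 4.
The largest has 4 vertices.

4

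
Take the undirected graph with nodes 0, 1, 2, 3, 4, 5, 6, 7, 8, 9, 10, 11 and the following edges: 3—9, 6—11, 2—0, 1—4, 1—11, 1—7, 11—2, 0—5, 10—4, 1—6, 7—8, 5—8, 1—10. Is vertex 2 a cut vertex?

No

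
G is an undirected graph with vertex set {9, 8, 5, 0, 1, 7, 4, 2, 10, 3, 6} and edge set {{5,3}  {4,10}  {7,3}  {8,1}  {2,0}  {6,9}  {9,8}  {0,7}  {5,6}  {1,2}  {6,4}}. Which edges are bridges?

10-4, 4-6

The edges on the cycle 5-6-9-8-1-2-0-7-3-5 are not bridges since each lies on that cycle.
But removing 6 - 4 disconnects 6 from 4; removing 4 - 10 disconnects 4 from 10 — these are bridges.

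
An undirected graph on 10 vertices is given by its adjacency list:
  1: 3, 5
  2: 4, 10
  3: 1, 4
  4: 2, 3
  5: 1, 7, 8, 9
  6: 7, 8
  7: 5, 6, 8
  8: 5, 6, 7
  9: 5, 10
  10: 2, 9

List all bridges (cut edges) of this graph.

none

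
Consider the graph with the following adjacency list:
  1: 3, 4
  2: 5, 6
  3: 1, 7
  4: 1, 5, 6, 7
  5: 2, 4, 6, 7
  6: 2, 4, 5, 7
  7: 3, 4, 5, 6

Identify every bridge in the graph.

The edges on the cycle 6-2-5-6 are not bridges since each lies on that cycle.
Every edge lies on some cycle, so there are no bridges.

none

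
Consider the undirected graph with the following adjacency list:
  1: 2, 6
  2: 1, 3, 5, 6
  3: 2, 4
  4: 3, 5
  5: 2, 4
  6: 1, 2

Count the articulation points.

1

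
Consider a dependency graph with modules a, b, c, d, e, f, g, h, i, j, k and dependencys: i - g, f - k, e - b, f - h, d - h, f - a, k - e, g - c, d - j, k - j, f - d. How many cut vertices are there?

Removing e increases the component count from 2 to 3, so e is a cut vertex.
Removing f increases the component count from 2 to 3, so f is a cut vertex.
Removing g increases the component count from 2 to 3, so g is a cut vertex.
Likewise k is a cut vertex.
By contrast removing j leaves 2 components; it is not a cut vertex. No other vertex is a cut vertex either.

4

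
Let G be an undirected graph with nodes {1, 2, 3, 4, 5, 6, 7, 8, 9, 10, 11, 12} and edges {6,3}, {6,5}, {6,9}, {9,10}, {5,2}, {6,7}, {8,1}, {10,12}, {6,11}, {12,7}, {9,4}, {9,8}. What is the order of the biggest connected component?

Starting from 1 we can reach 1, 2, 3, 4, 5, 6, 7, 8, 9, 10, 11, 12. That is one component of size 12.
The largest has 12 vertices.

12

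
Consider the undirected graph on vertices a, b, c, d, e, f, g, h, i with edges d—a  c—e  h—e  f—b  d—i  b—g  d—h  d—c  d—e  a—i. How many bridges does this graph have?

2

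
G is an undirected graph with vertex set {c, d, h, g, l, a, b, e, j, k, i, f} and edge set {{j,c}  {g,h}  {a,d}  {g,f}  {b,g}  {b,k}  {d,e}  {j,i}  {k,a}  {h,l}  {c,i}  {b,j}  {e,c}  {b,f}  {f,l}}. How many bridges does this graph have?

The edges on the cycle b-g-h-l-f-b are not bridges since each lies on that cycle.
Every edge lies on some cycle, so there are no bridges.

0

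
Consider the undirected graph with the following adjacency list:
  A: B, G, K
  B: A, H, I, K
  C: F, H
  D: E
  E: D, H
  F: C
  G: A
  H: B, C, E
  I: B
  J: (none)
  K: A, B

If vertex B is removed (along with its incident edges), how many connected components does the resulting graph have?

4

With B gone, the remaining components are: {I}; {J}; {A, G, K}; {C, D, E, F, H}.
That is 4 components.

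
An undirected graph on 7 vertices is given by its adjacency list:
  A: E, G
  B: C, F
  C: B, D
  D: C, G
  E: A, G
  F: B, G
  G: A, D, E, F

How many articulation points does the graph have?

Removing G increases the component count from 1 to 2, so G is a cut vertex.
By contrast removing C leaves 1 component; it is not a cut vertex. No other vertex is a cut vertex either.

1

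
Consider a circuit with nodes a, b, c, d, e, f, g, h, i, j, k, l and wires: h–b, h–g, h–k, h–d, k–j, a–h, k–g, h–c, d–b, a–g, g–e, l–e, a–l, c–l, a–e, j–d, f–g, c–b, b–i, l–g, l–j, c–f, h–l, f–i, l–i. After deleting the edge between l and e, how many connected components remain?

l and e are still connected via l-a-e, so the component count stays at 1.

1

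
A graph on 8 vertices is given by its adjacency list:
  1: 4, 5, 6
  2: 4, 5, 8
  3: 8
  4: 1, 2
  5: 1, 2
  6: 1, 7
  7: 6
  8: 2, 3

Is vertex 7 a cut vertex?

No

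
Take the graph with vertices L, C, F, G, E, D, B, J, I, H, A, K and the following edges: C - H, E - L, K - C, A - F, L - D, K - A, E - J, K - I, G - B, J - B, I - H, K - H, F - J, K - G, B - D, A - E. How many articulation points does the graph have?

1

Removing K increases the component count from 1 to 2, so K is a cut vertex.
By contrast removing C leaves 1 component; it is not a cut vertex. No other vertex is a cut vertex either.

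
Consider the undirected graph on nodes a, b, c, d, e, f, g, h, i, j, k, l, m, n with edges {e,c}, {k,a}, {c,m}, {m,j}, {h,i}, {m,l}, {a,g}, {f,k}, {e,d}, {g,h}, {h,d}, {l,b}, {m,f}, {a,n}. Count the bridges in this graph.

5

The edges on the cycle e-c-m-f-k-a-g-h-d-e are not bridges since each lies on that cycle.
But removing m - l disconnects m from l; removing i - h disconnects i from h; removing l - b disconnects l from b; removing n - a disconnects n from a — these are bridges.
In total 5 edges are bridges.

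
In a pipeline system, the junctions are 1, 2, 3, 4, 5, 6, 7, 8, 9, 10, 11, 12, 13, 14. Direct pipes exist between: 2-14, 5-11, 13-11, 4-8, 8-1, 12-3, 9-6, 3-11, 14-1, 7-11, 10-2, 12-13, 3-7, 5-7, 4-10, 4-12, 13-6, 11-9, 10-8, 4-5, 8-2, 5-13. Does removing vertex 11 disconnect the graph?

No

Deleting 11 leaves 1 component (was 1) (its neighbors 3, 5, 7, 9, 13 remain connected to each other), so 11 is not a cut vertex.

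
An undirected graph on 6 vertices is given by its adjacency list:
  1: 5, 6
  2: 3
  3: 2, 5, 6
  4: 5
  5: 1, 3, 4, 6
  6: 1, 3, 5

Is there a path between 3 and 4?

From 3 we can reach 1, 2, 3, 4, 5, 6, which includes 4.

Yes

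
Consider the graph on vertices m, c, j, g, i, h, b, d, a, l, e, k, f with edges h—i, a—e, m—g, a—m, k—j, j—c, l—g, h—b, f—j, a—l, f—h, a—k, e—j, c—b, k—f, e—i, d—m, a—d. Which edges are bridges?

none

The edges on the cycle a-d-m-a are not bridges since each lies on that cycle.
Every edge lies on some cycle, so there are no bridges.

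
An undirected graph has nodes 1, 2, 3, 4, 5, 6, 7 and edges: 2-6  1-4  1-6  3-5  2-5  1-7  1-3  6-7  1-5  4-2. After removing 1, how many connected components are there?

With 1 gone, the remaining components are: {2, 3, 4, 5, 6, 7}.
That is 1 component.

1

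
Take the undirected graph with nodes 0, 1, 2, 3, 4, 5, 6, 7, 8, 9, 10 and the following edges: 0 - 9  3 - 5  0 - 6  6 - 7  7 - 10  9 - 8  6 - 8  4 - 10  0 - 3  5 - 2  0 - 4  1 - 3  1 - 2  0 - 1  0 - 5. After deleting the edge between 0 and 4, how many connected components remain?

1

0 and 4 are still connected via 0-6-7-10-4, so the component count stays at 1.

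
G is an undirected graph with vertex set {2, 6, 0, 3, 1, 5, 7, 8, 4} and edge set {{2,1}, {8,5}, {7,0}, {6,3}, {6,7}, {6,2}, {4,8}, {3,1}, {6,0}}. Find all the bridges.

The edges on the cycle 6-7-0-6 are not bridges since each lies on that cycle.
But removing 4–8 disconnects 4 from 8; removing 5–8 disconnects 5 from 8 — these are bridges.

4-8, 5-8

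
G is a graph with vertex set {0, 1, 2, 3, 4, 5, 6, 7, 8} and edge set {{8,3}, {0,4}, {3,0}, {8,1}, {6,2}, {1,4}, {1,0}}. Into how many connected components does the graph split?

4

7 is isolated — a component by itself.
5 is isolated — a component by itself.
Starting from 2 we can reach 2, 6. That is one component of size 2.
Starting from 0 we can reach 0, 1, 3, 4, 8. That is one component of size 5.
Total: 4 components.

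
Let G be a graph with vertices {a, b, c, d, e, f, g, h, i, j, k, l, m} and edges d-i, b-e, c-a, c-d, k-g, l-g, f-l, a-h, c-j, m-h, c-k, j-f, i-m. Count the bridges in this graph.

1

The edges on the cycle c-j-f-l-g-k-c are not bridges since each lies on that cycle.
But removing b-e disconnects b from e — this is a bridge.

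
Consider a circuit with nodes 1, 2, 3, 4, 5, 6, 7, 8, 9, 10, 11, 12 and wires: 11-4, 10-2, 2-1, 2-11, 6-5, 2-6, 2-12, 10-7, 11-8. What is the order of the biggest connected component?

9 is isolated — a component by itself.
3 is isolated — a component by itself.
Starting from 1 we can reach 1, 2, 4, 5, 6, 7, 8, 10, 11, 12. That is one component of size 10.
The largest has 10 vertices.

10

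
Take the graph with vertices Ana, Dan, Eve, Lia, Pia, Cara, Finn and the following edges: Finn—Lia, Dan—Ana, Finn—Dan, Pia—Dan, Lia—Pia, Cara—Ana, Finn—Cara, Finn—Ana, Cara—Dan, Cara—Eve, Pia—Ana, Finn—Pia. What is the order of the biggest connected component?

7

Starting from Ana we can reach Ana, Dan, Eve, Lia, Pia, Cara, Finn. That is one component of size 7.
The largest has 7 vertices.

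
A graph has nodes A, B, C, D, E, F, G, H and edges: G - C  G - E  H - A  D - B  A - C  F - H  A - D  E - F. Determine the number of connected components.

Starting from A we can reach A, B, C, D, E, F, G, H. That is one component of size 8.
Total: 1 component.

1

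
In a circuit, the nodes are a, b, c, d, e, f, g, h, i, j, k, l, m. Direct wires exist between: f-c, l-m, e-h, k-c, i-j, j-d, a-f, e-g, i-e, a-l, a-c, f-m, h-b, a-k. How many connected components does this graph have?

Starting from a we can reach a, c, f, k, l, m. That is one component of size 6.
Starting from b we can reach b, d, e, g, h, i, j. That is one component of size 7.
Total: 2 components.

2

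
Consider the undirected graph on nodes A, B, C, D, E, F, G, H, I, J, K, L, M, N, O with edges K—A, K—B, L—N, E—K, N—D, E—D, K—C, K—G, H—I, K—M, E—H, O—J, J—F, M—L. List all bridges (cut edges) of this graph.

The edges on the cycle E-K-M-L-N-D-E are not bridges since each lies on that cycle.
But removing K—G disconnects K from G; removing J—F disconnects J from F; removing K—C disconnects K from C; removing I—H disconnects I from H — these are bridges.
In total 8 edges are bridges.

A-K, B-K, C-K, E-H, F-J, G-K, H-I, J-O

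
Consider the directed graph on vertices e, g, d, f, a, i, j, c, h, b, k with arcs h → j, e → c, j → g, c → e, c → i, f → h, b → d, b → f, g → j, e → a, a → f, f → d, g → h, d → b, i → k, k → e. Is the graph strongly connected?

No

There is no directed path from b to i, so the graph is not strongly connected.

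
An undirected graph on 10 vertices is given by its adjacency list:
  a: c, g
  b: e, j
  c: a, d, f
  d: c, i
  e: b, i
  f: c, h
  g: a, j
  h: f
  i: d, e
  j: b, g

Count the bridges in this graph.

The edges on the cycle a-c-d-i-e-b-j-g-a are not bridges since each lies on that cycle.
But removing f-h disconnects f from h; removing f-c disconnects f from c — these are bridges.
That makes 2 bridges.

2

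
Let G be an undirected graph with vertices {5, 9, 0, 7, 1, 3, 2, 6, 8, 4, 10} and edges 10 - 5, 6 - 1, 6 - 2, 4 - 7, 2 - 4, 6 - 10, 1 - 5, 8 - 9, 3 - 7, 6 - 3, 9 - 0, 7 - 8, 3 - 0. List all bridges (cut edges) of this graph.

The edges on the cycle 6-1-5-10-6 are not bridges since each lies on that cycle.
Every edge lies on some cycle, so there are no bridges.

none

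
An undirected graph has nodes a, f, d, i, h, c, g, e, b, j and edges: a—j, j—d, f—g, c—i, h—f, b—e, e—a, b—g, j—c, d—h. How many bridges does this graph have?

The edges on the cycle b-e-a-j-d-h-f-g-b are not bridges since each lies on that cycle.
But removing c—j disconnects c from j; removing c—i disconnects c from i — these are bridges.
That makes 2 bridges.

2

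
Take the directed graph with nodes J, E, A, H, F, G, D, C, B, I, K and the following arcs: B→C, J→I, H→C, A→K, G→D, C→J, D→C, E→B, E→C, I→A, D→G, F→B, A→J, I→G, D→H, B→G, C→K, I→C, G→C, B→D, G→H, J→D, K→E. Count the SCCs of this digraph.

{A, B, C, D, E, G, H, I, J, K} are all mutually reachable — one SCC of size 10.
{F} is an SCC by itself.
That gives 2 strongly connected components.

2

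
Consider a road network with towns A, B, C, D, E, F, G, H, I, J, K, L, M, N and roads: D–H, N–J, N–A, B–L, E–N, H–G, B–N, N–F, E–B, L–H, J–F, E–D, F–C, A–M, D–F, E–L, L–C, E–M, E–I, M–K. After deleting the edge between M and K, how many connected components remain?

Before removal there is 1 component.
M–K is a bridge — removing it separates M's side from K's side.
After removal: 2 components.

2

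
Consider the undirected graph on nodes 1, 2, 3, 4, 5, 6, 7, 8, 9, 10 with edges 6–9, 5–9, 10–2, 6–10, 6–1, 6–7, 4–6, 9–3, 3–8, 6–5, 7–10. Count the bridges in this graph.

5

The edges on the cycle 6-5-9-6 are not bridges since each lies on that cycle.
But removing 6–1 disconnects 6 from 1; removing 10–2 disconnects 10 from 2; removing 4–6 disconnects 4 from 6; removing 9–3 disconnects 9 from 3 — these are bridges.
In total 5 edges are bridges.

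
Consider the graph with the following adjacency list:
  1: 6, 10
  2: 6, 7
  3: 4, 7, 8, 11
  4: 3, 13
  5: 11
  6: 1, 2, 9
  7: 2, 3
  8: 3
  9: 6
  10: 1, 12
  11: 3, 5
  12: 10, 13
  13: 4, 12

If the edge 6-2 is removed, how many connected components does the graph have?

1

6 and 2 are still connected via 6-1-10-12-13-4-3-7-2, so the component count stays at 1.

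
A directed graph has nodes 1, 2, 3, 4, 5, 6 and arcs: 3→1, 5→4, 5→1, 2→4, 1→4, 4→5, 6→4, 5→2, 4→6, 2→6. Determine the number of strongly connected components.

2

{1, 2, 4, 5, 6} are all mutually reachable — one SCC of size 5.
{3} is an SCC by itself.
That gives 2 strongly connected components.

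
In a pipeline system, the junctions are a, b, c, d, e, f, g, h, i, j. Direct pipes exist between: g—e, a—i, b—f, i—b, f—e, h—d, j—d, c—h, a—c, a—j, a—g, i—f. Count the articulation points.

1

Removing a increases the component count from 1 to 2, so a is a cut vertex.
By contrast removing h leaves 1 component; it is not a cut vertex. No other vertex is a cut vertex either.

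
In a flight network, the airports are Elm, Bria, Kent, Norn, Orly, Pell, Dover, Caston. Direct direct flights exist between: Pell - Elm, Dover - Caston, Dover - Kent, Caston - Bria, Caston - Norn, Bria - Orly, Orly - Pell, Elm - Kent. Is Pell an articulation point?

Deleting Pell leaves 1 component (was 1) (its neighbors Elm, Orly remain connected to each other), so Pell is not a cut vertex.

No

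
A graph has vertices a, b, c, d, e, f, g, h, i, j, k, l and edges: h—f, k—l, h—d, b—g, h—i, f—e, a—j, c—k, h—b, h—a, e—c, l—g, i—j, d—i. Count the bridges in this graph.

The edges on the cycle h-d-i-h are not bridges since each lies on that cycle.
Every edge lies on some cycle, so there are no bridges.

0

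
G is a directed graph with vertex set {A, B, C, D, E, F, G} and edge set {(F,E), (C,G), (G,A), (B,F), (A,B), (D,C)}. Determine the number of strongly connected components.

7

{G} is an SCC by itself.
{E} is an SCC by itself.
{A} is an SCC by itself.
{B} is an SCC by itself.
{D} is an SCC by itself.
(and 2 more singleton SCCs)
That gives 7 strongly connected components.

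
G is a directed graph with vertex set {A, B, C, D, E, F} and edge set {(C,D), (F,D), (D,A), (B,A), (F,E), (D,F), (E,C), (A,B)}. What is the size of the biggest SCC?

{C, D, E, F} are all mutually reachable — one SCC of size 4.
{A, B} are all mutually reachable — one SCC of size 2.
The largest has 4 vertices.

4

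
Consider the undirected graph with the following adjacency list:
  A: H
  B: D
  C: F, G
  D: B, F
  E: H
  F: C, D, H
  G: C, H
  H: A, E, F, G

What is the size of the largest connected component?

Starting from A we can reach A, B, C, D, E, F, G, H. That is one component of size 8.
The largest has 8 vertices.

8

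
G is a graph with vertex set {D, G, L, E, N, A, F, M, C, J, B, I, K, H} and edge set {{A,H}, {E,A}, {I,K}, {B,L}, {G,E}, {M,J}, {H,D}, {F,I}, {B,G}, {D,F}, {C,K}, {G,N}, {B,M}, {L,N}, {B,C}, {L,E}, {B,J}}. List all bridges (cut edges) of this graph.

The edges on the cycle B-M-J-B are not bridges since each lies on that cycle.
Every edge lies on some cycle, so there are no bridges.

none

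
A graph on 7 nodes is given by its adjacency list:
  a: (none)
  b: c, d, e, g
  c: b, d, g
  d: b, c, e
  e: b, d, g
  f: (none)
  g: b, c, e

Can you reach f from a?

The component containing a is {a}, and f is not in it.

No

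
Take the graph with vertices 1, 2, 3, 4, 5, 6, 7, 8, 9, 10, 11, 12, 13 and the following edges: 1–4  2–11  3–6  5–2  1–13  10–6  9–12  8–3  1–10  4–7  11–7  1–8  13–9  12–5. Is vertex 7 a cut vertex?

No

Deleting 7 leaves 1 component (was 1) (its neighbors 4, 11 remain connected to each other), so 7 is not a cut vertex.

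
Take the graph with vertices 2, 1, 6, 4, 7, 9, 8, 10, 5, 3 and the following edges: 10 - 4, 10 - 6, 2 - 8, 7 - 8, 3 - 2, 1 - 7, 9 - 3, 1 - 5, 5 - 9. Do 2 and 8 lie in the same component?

Yes

From 2 we can reach 1, 2, 3, 5, 7, 8, 9, which includes 8.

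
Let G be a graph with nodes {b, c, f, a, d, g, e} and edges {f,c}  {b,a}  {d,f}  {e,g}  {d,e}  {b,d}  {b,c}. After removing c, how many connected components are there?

With c gone, the remaining components are: {a, b, d, e, f, g}.
That is 1 component.

1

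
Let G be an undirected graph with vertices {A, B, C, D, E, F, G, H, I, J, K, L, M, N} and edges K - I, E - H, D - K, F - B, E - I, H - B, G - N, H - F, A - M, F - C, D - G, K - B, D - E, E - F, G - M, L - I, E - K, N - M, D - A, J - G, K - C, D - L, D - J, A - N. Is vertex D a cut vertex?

Deleting D raises the number of components from 1 to 2, so D is a cut vertex.

Yes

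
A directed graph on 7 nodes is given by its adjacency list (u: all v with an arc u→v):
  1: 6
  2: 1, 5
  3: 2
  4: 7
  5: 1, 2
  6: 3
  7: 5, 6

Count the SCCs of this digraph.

3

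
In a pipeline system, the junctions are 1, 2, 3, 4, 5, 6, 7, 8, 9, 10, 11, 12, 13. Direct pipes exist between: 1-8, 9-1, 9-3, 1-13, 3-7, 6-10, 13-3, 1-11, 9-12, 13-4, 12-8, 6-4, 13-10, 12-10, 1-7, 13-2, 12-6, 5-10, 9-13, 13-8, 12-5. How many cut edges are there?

The edges on the cycle 9-1-8-12-9 are not bridges since each lies on that cycle.
But removing 2-13 disconnects 2 from 13; removing 11-1 disconnects 11 from 1 — these are bridges.
That makes 2 bridges.

2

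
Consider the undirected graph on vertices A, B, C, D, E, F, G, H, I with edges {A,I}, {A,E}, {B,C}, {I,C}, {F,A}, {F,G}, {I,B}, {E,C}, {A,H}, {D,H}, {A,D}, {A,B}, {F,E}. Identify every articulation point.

Removing A increases the component count from 1 to 2, so A is a cut vertex.
Removing F increases the component count from 1 to 2, so F is a cut vertex.
By contrast removing B leaves 1 component; it is not a cut vertex. No other vertex is a cut vertex either.

A, F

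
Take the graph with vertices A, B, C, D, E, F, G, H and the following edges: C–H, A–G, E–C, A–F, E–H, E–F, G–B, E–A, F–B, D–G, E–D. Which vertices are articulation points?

E

Removing E increases the component count from 1 to 2, so E is a cut vertex.
By contrast removing A leaves 1 component; it is not a cut vertex. No other vertex is a cut vertex either.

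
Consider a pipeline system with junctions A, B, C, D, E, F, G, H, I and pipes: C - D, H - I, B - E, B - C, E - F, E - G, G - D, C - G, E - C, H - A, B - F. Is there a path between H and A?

From H we can reach A, H, I, which includes A.

Yes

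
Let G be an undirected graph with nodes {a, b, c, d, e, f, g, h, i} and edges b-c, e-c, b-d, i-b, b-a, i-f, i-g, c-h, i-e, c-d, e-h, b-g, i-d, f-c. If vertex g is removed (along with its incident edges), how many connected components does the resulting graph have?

1

With g gone, the remaining components are: {a, b, c, d, e, f, h, i}.
That is 1 component.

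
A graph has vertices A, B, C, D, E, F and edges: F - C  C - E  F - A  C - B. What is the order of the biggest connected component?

5

D is isolated — a component by itself.
Starting from A we can reach A, B, C, E, F. That is one component of size 5.
The largest has 5 vertices.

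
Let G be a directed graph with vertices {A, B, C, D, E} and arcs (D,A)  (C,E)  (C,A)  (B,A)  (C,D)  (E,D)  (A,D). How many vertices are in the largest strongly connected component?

{A, D} are all mutually reachable — one SCC of size 2.
{B} is an SCC by itself.
{E} is an SCC by itself.
{C} is an SCC by itself.
The largest has 2 vertices.

2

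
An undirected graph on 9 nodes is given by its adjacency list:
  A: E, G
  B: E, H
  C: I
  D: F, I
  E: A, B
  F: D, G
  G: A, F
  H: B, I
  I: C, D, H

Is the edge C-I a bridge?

Yes

Removing C-I leaves no path between C and I: the component count goes from 1 to 2. So it is a bridge.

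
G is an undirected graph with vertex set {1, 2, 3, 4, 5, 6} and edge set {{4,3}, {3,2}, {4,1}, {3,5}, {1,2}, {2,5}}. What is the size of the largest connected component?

6 is isolated — a component by itself.
Starting from 1 we can reach 1, 2, 3, 4, 5. That is one component of size 5.
The largest has 5 vertices.

5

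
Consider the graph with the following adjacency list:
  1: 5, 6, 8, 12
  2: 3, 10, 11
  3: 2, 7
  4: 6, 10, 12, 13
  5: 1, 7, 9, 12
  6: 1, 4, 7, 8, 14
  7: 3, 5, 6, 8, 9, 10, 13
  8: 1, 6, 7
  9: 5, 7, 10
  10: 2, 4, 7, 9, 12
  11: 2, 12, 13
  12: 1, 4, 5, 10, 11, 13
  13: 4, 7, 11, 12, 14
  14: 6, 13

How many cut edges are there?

The edges on the cycle 7-5-1-12-11-13-7 are not bridges since each lies on that cycle.
Every edge lies on some cycle, so there are no bridges.

0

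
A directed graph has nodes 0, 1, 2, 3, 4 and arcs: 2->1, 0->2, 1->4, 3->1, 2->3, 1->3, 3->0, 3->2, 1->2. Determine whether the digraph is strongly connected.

There is no directed path from 4 to 1, so the graph is not strongly connected.

No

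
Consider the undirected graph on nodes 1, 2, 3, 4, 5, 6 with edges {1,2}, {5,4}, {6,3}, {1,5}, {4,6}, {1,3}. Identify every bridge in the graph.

The edges on the cycle 1-5-4-6-3-1 are not bridges since each lies on that cycle.
But removing 1—2 disconnects 1 from 2 — this is a bridge.

1-2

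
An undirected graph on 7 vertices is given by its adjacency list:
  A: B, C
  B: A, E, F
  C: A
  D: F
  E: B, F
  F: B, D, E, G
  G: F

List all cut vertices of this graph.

A, B, F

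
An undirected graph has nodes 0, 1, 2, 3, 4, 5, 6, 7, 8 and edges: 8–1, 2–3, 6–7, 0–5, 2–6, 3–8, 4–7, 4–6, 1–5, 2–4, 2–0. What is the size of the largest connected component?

Starting from 0 we can reach 0, 1, 2, 3, 4, 5, 6, 7, 8. That is one component of size 9.
The largest has 9 vertices.

9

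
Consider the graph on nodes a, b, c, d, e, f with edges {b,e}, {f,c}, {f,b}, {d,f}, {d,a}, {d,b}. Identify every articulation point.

Removing b increases the component count from 1 to 2, so b is a cut vertex.
Removing d increases the component count from 1 to 2, so d is a cut vertex.
Removing f increases the component count from 1 to 2, so f is a cut vertex.
By contrast removing c leaves 1 component; it is not a cut vertex. No other vertex is a cut vertex either.

b, d, f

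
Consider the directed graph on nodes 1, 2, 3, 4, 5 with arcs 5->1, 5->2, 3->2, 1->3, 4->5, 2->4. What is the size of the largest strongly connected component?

5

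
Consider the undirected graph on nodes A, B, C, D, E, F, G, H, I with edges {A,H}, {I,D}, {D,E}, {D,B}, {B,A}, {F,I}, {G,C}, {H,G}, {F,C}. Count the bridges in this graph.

The edges on the cycle F-I-D-B-A-H-G-C-F are not bridges since each lies on that cycle.
But removing E - D disconnects E from D — this is a bridge.

1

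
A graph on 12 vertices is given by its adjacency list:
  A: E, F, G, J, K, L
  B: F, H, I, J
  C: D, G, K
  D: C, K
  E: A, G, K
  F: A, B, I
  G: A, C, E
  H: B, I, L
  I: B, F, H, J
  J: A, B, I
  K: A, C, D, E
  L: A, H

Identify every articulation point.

A

Removing A increases the component count from 1 to 2, so A is a cut vertex.
By contrast removing G leaves 1 component; it is not a cut vertex. No other vertex is a cut vertex either.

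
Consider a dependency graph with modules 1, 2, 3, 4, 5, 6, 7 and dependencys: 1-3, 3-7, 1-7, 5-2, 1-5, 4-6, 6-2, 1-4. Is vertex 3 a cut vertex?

No

Deleting 3 leaves 1 component (was 1) (its neighbors 1, 7 remain connected to each other), so 3 is not a cut vertex.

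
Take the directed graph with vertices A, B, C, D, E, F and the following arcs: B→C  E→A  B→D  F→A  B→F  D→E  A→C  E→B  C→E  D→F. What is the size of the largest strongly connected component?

{A, B, C, D, E, F} are all mutually reachable — one SCC of size 6.
The largest has 6 vertices.

6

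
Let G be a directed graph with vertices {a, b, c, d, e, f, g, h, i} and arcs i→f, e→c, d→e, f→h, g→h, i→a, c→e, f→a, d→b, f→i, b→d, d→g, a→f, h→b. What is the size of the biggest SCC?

{b, d, g, h} are all mutually reachable — one SCC of size 4.
{a, f, i} are all mutually reachable — one SCC of size 3.
{c, e} are all mutually reachable — one SCC of size 2.
The largest has 4 vertices.

4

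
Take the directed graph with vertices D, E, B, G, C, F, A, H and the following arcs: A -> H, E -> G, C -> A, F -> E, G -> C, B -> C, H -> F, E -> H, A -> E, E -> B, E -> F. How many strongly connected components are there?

2

{A, B, C, E, F, G, H} are all mutually reachable — one SCC of size 7.
{D} is an SCC by itself.
That gives 2 strongly connected components.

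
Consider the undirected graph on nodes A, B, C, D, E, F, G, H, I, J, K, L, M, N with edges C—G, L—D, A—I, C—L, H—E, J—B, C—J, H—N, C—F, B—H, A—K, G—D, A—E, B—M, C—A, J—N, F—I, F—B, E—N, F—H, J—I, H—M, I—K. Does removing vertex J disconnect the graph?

Deleting J leaves 1 component (was 1) (its neighbors B, C, I, N remain connected to each other), so J is not a cut vertex.

No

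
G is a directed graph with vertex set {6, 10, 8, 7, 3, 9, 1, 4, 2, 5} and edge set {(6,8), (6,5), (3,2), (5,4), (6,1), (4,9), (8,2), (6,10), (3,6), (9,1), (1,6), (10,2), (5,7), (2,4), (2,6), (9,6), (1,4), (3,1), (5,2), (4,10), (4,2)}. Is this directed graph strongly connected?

No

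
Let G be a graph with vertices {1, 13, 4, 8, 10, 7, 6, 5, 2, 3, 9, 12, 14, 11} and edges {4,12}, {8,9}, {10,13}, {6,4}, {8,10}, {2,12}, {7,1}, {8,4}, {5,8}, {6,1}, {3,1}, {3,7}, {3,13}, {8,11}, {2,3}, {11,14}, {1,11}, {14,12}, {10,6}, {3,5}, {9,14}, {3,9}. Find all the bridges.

none

The edges on the cycle 8-10-6-4-8 are not bridges since each lies on that cycle.
Every edge lies on some cycle, so there are no bridges.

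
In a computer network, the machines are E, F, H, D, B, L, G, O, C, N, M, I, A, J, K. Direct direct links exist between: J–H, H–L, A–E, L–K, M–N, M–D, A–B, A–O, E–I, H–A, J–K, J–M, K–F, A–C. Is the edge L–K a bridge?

No

After removing L–K, the path L-H-J-K still connects them, so the edge is not a bridge.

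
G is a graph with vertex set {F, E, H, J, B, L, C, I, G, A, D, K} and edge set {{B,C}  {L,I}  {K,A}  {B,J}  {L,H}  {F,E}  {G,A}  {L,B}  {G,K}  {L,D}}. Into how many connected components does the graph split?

3

Starting from E we can reach E, F. That is one component of size 2.
Starting from A we can reach A, G, K. That is one component of size 3.
Starting from B we can reach B, C, D, H, I, J, L. That is one component of size 7.
Total: 3 components.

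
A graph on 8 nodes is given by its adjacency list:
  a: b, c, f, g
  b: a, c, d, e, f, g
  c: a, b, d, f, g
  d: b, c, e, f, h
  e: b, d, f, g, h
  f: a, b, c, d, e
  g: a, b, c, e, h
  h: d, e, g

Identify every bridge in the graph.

The edges on the cycle c-b-f-c are not bridges since each lies on that cycle.
Every edge lies on some cycle, so there are no bridges.

none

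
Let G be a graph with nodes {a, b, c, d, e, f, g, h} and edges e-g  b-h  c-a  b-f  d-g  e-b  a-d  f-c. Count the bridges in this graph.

1

The edges on the cycle e-b-f-c-a-d-g-e are not bridges since each lies on that cycle.
But removing b-h disconnects b from h — this is a bridge.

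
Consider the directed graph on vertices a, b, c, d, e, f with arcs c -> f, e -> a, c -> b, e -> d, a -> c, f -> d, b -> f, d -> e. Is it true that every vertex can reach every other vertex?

From a we can reach every vertex (a, b, c, d, e, f), and every vertex can reach a (a, b, c, d, e, f). So the whole graph is one strongly connected component.

Yes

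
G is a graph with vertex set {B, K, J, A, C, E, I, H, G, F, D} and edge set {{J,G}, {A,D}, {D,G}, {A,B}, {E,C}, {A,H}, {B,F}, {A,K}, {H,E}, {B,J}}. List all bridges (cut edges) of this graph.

A-H, A-K, B-F, C-E, E-H

The edges on the cycle A-D-G-J-B-A are not bridges since each lies on that cycle.
But removing E-H disconnects E from H; removing B-F disconnects B from F; removing E-C disconnects E from C; removing A-K disconnects A from K — these are bridges.
In total 5 edges are bridges.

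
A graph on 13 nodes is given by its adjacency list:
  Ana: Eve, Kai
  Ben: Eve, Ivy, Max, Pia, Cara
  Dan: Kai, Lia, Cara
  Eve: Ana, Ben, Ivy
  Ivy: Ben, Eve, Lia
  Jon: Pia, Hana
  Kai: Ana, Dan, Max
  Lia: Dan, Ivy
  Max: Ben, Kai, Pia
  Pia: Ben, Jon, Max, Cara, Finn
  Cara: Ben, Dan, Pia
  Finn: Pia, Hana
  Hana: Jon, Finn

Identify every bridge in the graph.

The edges on the cycle Pia-Max-Kai-Ana-Eve-Ben-Pia are not bridges since each lies on that cycle.
Every edge lies on some cycle, so there are no bridges.

none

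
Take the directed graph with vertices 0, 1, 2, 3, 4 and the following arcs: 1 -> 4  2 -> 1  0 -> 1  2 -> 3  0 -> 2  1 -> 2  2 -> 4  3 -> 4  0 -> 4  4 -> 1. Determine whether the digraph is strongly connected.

No

There is no directed path from 2 to 0, so the graph is not strongly connected.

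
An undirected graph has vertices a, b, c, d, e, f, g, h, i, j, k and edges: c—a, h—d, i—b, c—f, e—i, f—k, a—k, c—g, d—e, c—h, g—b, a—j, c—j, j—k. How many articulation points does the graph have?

Removing c increases the component count from 1 to 2, so c is a cut vertex.
By contrast removing k leaves 1 component; it is not a cut vertex. No other vertex is a cut vertex either.

1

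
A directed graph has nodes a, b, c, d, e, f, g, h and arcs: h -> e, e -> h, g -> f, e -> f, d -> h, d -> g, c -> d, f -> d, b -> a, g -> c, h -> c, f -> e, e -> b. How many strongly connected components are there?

3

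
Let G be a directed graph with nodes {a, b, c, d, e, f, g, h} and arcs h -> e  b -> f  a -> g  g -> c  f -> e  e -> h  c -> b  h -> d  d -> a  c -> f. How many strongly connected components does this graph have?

1

{a, b, c, d, e, f, g, h} are all mutually reachable — one SCC of size 8.
That gives 1 strongly connected component.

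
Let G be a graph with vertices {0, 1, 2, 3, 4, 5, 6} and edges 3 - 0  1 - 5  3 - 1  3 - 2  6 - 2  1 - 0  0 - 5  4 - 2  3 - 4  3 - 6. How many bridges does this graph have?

0

The edges on the cycle 3-6-2-3 are not bridges since each lies on that cycle.
Every edge lies on some cycle, so there are no bridges.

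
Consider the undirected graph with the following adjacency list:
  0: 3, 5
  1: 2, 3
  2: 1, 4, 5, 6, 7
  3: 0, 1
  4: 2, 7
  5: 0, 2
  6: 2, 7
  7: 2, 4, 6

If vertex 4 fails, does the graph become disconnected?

No

Deleting 4 leaves 1 component (was 1) (its neighbors 2, 7 remain connected to each other), so 4 is not a cut vertex.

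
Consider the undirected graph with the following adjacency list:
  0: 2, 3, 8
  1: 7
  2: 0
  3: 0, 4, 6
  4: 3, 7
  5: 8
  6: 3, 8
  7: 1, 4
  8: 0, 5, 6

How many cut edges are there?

The edges on the cycle 8-0-3-6-8 are not bridges since each lies on that cycle.
But removing 3-4 disconnects 3 from 4; removing 8-5 disconnects 8 from 5; removing 1-7 disconnects 1 from 7; removing 0-2 disconnects 0 from 2 — these are bridges.
In total 5 edges are bridges.

5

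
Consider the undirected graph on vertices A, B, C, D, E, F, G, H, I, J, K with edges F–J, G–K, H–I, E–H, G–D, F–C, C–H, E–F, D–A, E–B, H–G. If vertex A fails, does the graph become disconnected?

Deleting A leaves 1 component (was 1), so A is not a cut vertex.

No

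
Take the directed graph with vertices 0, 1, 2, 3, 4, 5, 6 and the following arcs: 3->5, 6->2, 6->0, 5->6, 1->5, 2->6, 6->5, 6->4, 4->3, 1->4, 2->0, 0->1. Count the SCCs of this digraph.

{0, 1, 2, 3, 4, 5, 6} are all mutually reachable — one SCC of size 7.
That gives 1 strongly connected component.

1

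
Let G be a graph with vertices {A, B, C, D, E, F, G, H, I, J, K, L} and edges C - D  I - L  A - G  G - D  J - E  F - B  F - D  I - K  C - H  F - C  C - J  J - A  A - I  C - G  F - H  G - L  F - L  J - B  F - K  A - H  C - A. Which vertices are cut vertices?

Removing J increases the component count from 1 to 2, so J is a cut vertex.
By contrast removing L leaves 1 component; it is not a cut vertex. No other vertex is a cut vertex either.

J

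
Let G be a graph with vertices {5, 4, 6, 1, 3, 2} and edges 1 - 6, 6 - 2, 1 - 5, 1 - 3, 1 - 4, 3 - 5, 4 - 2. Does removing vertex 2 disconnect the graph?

No

Deleting 2 leaves 1 component (was 1) (its neighbors 4, 6 remain connected to each other), so 2 is not a cut vertex.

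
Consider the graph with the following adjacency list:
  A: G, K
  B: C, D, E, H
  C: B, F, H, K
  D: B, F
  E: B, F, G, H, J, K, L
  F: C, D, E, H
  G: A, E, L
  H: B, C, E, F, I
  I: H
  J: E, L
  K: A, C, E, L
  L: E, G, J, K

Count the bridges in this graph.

1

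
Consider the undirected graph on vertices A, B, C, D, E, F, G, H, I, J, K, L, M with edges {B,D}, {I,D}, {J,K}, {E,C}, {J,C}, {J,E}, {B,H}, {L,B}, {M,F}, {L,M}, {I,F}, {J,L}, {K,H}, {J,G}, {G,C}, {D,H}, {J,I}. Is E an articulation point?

No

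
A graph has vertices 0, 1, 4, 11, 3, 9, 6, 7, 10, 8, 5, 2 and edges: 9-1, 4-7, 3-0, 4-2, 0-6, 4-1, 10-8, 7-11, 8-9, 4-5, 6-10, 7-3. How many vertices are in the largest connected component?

12

Starting from 0 we can reach 0, 1, 2, 3, 4, 5, 6, 7, 8, 9, 10, 11. That is one component of size 12.
The largest has 12 vertices.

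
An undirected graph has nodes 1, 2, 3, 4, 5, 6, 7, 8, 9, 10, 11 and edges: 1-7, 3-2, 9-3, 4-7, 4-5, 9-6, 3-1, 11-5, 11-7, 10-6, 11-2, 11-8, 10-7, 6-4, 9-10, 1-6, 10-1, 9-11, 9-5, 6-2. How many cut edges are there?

1

The edges on the cycle 9-10-7-4-6-9 are not bridges since each lies on that cycle.
But removing 11-8 disconnects 11 from 8 — this is a bridge.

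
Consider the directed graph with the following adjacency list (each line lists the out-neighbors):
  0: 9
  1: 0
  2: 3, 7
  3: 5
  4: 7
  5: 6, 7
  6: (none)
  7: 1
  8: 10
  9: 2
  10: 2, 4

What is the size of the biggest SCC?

7

{0, 1, 2, 3, 5, 7, 9} are all mutually reachable — one SCC of size 7.
{6} is an SCC by itself.
{8} is an SCC by itself.
{10} is an SCC by itself.
{4} is an SCC by itself.
The largest has 7 vertices.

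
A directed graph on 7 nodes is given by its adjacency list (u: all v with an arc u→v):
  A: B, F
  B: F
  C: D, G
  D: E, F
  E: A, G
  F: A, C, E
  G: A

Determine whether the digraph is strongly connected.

From C we can reach every vertex (A, B, C, D, E, F, G), and every vertex can reach C (A, B, C, D, E, F, G). So the whole graph is one strongly connected component.

Yes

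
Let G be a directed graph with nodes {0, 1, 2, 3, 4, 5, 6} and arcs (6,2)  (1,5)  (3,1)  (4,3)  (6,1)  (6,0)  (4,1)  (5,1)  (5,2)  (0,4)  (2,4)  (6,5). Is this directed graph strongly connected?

There is no directed path from 1 to 0, so the graph is not strongly connected.

No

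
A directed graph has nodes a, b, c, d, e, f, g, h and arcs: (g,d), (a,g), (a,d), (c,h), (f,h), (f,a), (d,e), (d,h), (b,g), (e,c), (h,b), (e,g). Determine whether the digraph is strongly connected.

There is no directed path from h to f, so the graph is not strongly connected.

No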